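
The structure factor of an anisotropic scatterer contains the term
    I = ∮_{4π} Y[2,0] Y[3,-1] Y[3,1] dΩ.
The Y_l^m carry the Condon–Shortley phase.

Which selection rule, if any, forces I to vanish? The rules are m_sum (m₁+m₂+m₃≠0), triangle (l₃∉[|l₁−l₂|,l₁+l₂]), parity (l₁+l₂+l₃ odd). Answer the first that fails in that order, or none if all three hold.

none

Σmᵢ = 0  ✓
l₃∈[|l₁−l₂|,l₁+l₂]=[1,5], have l₃=3  ✓
Σlᵢ = 8 ⇒ even  ✓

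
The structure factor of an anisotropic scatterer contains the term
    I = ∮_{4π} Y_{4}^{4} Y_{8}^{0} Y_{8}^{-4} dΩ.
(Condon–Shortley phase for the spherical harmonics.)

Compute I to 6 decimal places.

0.152459

m-sum 0 ✓  L=20 even ✓  4≤8≤12 ✓
Π(2lᵢ+1) = 9×17×17 = 2601
triangle coeff Δ(4,8,8) = 1/185175900
Σ_t [0,4]: t=0:+1/557383680 t=1:−1/21772800 t=2:+1/8294400 t=3:−1/21772800 t=4:+1/557383680 = 1/30965760
(3j)²=36/4199 [(4 8 8; 0 0 0)], sign=+1
Σ_t [0,0]: t=0:+1/557383680 = 1/557383680
(3j)²=55/4199 [(4 8 8; 4 0 -4)], sign=+1
⇒ 4πI² = 17820/61009
I = (+1)√(17820/61009/(4π)) = 0.15245861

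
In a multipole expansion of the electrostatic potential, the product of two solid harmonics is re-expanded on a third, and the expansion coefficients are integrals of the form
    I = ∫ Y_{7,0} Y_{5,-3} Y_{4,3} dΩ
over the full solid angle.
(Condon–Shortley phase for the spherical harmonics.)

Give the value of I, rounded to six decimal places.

Rules hold: Σm=0, L=16 even, 2≤4≤12.
N = 15·11·9 = 1485
Δ = 8!·6!·2!/17! = 1/6126120
Racah Σ t=3..5: t=3:−1/69120 t=4:+1/20736 t=5:−1/69120 = 1/51840
⇒ 3j(7 5 4; 0 0 0)² = 280/21879, sgn +1
Racah Σ t=1..2: t=1:−1/3628800 t=2:+1/345600 = 19/7257600
⇒ 3j(7 5 4; 0 -3 3)² = 2527/218790, sgn -1
4πI² = N·(3j₀)²·(3jₘ)² = 353780/1611753
I = -1·√(0.2195/4π) = -0.13216378

-0.132164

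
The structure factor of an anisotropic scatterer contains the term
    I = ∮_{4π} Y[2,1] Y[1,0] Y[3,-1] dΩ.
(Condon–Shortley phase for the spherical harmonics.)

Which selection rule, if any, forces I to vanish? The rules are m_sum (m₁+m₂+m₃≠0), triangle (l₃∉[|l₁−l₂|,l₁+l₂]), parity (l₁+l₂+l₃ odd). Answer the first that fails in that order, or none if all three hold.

none

Σmᵢ = 0  ✓
l₃∈[|l₁−l₂|,l₁+l₂]=[1,3], have l₃=3  ✓
Σlᵢ = 6 ⇒ even  ✓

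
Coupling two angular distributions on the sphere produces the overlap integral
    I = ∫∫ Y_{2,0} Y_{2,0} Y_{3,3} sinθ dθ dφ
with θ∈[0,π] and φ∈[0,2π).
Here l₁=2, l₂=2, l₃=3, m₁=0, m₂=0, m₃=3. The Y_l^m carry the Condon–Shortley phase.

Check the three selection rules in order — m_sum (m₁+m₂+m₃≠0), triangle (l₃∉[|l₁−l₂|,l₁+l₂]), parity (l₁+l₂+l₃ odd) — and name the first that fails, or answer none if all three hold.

m₁+m₂+m₃ = 0 + 0 + 3 = 3  ✗
triangle: |2−2|=0 ≤ l₃=3 ≤ 2+2=4
parity: l₁+l₂+l₃ = 7 is odd

m_sum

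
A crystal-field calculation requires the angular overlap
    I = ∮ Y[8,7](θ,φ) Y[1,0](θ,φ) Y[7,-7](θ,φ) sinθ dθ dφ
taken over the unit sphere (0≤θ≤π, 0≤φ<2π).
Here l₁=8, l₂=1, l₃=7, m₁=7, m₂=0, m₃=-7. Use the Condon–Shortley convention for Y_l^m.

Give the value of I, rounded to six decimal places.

Checks pass: Σm=0; 16 even; l₃=7∈[7,9].
(2·8+1)(2·1+1)(2·7+1) = 765
Δ: 2! 14! 0! / 17! → 1/2040
sum: t=1:−1/25401600 = -1/25401600
3j²(8 1 7; 0 0 0) = Δ·Π!·Σ² = 8/255  (sign +1)
sum: t=1:−1/87178291200 = -1/87178291200
3j²(8 1 7; 7 0 -7) = Δ·Π!·Σ² = 1/136  (sign -1)
combine: 4πI² = 765·8/255·1/136 = 3/17
take √, sign -1: I = -0.11850352

-0.118504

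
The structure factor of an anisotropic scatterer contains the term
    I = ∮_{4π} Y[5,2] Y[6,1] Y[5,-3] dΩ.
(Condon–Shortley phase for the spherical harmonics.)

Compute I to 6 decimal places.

m-sum 0 ✓  L=16 even ✓  1≤5≤11 ✓
Π(2lᵢ+1) = 11×13×11 = 1573
triangle coeff Δ(5,6,5) = 1/28588560
Σ_t [1,5]: t=1:−1/345600 t=2:+1/13824 t=3:−1/5184 t=4:+1/13824 t=5:−1/345600 = -7/129600
(3j)²=80/7293 [(5 6 5; 0 0 0)], sign=+1
Σ_t [1,3]: t=1:−1/345600 t=2:+1/34560 t=3:−1/41472 = 1/518400
(3j)²=7/36465 [(5 6 5; 2 1 -3)], sign=+1
⇒ 4πI² = 112/33813
I = (+1)√(112/33813/(4π)) = 0.01623537

0.016235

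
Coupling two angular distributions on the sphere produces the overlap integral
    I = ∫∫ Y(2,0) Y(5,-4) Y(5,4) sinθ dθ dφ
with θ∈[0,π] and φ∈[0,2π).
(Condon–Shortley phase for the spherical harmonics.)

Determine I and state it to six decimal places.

Rules hold: Σm=0, L=12 even, 3≤5≤7.
N = 5·11·11 = 605
Δ = 2!·2!·8!/13! = 1/38610
Racah Σ t=0..2: t=0:+1/2880 t=1:−1/576 t=2:+1/2880 = -1/960
⇒ 3j(2 5 5; 0 0 0)² = 10/429, sgn +1
Racah Σ t=0..1: t=0:+1/20160 t=1:−1/40320 = 1/40320
⇒ 3j(2 5 5; 0 -4 4)² = 6/715, sgn -1
4πI² = N·(3j₀)²·(3jₘ)² = 20/169
I = -1·√(0.118343/4π) = -0.09704356

-0.097044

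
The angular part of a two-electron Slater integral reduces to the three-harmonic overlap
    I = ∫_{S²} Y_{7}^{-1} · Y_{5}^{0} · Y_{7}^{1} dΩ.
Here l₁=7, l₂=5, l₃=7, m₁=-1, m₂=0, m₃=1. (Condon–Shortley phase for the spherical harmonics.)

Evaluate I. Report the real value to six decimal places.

0.000000

Σlᵢ=19 odd — θ-integrand is odd under cosθ→−cosθ; I=0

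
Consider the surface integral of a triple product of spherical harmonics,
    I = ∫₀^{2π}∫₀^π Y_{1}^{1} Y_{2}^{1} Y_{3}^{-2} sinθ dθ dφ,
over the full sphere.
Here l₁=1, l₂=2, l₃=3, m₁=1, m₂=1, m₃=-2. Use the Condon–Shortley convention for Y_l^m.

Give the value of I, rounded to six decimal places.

0.261169

m-sum 0 ✓  L=6 even ✓  1≤3≤3 ✓
Π(2lᵢ+1) = 3×5×7 = 105
triangle coeff Δ(1,2,3) = 1/105
Σ_t [0,0]: t=0:+1/4 = 1/4
(3j)²=3/35 [(1 2 3; 0 0 0)], sign=-1
Σ_t [0,0]: t=0:+1/12 = 1/12
(3j)²=2/21 [(1 2 3; 1 1 -2)], sign=-1
⇒ 4πI² = 6/7
I = (+1)√(6/7/(4π)) = 0.26116903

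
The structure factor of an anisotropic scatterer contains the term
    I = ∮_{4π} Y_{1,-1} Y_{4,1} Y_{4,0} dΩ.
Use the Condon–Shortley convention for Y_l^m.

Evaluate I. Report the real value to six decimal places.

0.000000

L=9 odd ⇒ parity kills the (l;000) factor ⇒ I = 0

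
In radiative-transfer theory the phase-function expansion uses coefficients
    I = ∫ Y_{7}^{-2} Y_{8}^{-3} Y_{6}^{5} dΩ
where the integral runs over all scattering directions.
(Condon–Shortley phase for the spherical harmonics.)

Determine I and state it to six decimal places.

0.000000

Σlᵢ=21 odd — θ-integrand is odd under cosθ→−cosθ; I=0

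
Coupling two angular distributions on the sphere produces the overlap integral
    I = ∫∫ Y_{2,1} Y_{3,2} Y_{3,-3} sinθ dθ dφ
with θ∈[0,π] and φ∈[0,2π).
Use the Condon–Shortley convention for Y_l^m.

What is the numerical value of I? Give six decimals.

-0.210261

Checks pass: Σm=0; 8 even; l₃=3∈[1,5].
(2·2+1)(2·3+1)(2·3+1) = 245
Δ: 2! 2! 4! / 9! → 1/3780
sum: t=0:+1/24 t=1:−1/4 t=2:+1/24 = -1/6
3j²(2 3 3; 0 0 0) = Δ·Π!·Σ² = 4/105  (sign +1)
sum: t=1:−1/48 = -1/48
3j²(2 3 3; 1 2 -3) = Δ·Π!·Σ² = 5/84  (sign -1)
combine: 4πI² = 245·4/105·5/84 = 5/9
take √, sign -1: I = -0.21026104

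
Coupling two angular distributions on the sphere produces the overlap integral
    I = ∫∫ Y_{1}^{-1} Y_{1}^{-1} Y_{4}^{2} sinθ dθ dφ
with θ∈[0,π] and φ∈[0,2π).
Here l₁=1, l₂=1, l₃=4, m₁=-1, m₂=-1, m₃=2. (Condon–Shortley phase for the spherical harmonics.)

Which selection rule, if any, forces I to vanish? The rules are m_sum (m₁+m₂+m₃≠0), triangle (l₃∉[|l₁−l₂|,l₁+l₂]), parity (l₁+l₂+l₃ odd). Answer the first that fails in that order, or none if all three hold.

m₁+m₂+m₃ = -1 − 1 + 2 = 0  ✓
triangle: |1−1|=0 ≤ l₃=4 ≤ 1+1=2  ✗
parity: l₁+l₂+l₃ = 6 is even

triangle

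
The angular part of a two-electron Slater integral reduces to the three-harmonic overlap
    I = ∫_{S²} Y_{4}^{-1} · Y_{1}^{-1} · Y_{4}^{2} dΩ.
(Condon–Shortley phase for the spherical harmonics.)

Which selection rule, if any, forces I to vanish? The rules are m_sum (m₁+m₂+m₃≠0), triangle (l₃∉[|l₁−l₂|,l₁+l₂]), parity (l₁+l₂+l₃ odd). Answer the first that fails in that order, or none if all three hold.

m₁+m₂+m₃ = -1 − 1 + 2 = 0  ✓
triangle: |4−1|=3 ≤ l₃=4 ≤ 4+1=5  ✓
parity: l₁+l₂+l₃ = 9 is odd  ✗

parity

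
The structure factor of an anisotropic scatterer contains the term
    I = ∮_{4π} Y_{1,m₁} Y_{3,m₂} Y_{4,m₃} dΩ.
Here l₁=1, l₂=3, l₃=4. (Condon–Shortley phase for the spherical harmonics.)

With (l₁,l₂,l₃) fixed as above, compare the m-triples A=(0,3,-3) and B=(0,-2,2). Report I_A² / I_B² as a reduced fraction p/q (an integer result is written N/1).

7/12

l's match ⇒ only the (l;m) 3-j factors differ between A and B.
A: triangle coeff Δ(1,3,4) = 1/252; Σ_t [0,0]: t=0:+1/720 = 1/720; (3j)²=1/36 [(1 3 4; 0 3 -3)], sign=-1
B: triangle coeff Δ(1,3,4) = 1/252; Σ_t [0,0]: t=0:+1/120 = 1/120; (3j)²=1/21 [(1 3 4; 0 -2 2)], sign=+1
I_A²/I_B² = (1/36)/(1/21) = 7/12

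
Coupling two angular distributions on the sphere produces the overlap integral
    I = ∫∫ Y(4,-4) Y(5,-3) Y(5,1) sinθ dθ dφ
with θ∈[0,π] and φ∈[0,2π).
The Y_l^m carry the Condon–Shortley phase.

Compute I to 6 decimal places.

0.000000

Σmᵢ = -6 ≠ 0, so the φ-integral vanishes; I = 0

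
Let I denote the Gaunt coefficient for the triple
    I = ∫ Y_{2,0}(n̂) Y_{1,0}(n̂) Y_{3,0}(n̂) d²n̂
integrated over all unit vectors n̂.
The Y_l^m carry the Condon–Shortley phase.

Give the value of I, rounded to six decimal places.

m-sum 0 ✓  L=6 even ✓  1≤3≤3 ✓
Π(2lᵢ+1) = 5×3×7 = 105
triangle coeff Δ(2,1,3) = 1/105
Σ_t [0,0]: t=0:+1/4 = 1/4
(3j)²=3/35 [(2 1 3; 0 0 0)], sign=-1
(m-triple is (0,0,0) — same symbol as above.)
⇒ 4πI² = 27/35
I = (+1)√(27/35/(4π)) = 0.24776670

0.247767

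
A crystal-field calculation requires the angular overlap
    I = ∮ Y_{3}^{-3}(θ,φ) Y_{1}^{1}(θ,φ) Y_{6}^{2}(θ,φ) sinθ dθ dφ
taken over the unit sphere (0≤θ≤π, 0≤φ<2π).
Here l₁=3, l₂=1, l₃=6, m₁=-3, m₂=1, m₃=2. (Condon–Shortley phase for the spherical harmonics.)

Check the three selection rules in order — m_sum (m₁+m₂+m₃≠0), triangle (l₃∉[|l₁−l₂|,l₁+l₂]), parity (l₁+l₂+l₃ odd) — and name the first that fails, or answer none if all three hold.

triangle

azimuthal sum: -3 + 1 + 2 = 0  ✓
2 ≤ 6 ≤ 4 (triangle on l)  ✗
L = 3 + 1 + 6 = 10 (even)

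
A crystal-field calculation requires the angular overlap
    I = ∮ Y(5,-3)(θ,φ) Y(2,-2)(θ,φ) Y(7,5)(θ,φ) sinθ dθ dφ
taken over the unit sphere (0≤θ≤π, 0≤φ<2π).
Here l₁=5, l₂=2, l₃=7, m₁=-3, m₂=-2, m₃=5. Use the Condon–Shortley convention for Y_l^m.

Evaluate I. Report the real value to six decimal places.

-0.252127

Checks pass: Σm=0; 14 even; l₃=7∈[3,7].
(2·5+1)(2·2+1)(2·7+1) = 825
Δ: 0! 10! 4! / 15! → 1/15015
sum: t=0:+1/57600 = 1/57600
3j²(5 2 7; 0 0 0) = Δ·Π!·Σ² = 21/715  (sign -1)
sum: t=0:+1/1935360 = 1/1935360
3j²(5 2 7; -3 -2 5) = Δ·Π!·Σ² = 3/91  (sign +1)
combine: 4πI² = 825·21/715·3/91 = 135/169
take √, sign -1: I = -0.25212656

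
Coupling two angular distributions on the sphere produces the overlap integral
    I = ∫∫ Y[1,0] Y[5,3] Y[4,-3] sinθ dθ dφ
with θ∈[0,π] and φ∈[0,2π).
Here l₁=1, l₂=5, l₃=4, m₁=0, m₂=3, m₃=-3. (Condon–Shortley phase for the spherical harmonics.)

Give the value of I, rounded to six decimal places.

Rules hold: Σm=0, L=10 even, 4≤4≤6.
N = 3·11·9 = 297
Δ = 2!·0!·8!/11! = 1/495
Racah Σ t=1..1: t=1:−1/576 = -1/576
⇒ 3j(1 5 4; 0 0 0)² = 5/99, sgn -1
Racah Σ t=1..1: t=1:−1/5040 = -1/5040
⇒ 3j(1 5 4; 0 3 -3)² = 16/495, sgn +1
4πI² = N·(3j₀)²·(3jₘ)² = 16/33
I = -1·√(0.484848/4π) = -0.19642560

-0.196426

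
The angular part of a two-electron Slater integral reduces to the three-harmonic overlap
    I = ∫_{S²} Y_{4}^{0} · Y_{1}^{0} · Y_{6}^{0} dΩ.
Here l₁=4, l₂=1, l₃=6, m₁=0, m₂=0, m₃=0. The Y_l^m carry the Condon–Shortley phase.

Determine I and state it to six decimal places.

|4−1|≤6≤4+1 violated ⇒ I = 0

0.000000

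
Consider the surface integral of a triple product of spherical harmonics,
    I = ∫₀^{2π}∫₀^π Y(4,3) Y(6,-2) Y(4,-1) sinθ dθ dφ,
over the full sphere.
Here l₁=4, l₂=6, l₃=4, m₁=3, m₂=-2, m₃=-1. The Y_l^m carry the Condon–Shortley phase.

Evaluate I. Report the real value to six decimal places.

Checks pass: Σm=0; 14 even; l₃=4∈[2,10].
(2·4+1)(2·6+1)(2·4+1) = 1053
Δ: 6! 2! 6! / 15! → 1/1261260
sum: t=2:+1/4608 t=3:−1/1296 t=4:+1/4608 = -7/20736
3j²(4 6 4; 0 0 0) = Δ·Π!·Σ² = 20/1287  (sign -1)
sum: t=0:+1/34560 t=1:−1/8640 = -1/11520
3j²(4 6 4; 3 -2 -1) = Δ·Π!·Σ² = 3/143  (sign +1)
combine: 4πI² = 1053·20/1287·3/143 = 540/1573
take √, sign -1: I = -0.16528277

-0.165283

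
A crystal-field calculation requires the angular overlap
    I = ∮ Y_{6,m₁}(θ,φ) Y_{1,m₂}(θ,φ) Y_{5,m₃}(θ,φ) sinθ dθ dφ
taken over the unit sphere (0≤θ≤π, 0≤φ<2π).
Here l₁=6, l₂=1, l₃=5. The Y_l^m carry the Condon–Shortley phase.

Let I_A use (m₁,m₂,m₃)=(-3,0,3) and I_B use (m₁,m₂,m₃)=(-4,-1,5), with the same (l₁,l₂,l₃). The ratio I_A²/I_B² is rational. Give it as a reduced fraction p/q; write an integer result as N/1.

Shared (l₁,l₂,l₃)=(6,1,5): N and (l;000)² cancel in I_A²/I_B².
A: Δ = 2!·10!·0!/13! = 1/858; Racah Σ t=1..1: t=1:−1/80640 = -1/80640; ⇒ 3j(6 1 5; -3 0 3)² = 9/286, sgn -1
B: Δ = 2!·10!·0!/13! = 1/858; Racah Σ t=0..0: t=0:+1/7257600 = 1/7257600; ⇒ 3j(6 1 5; -4 -1 5)² = 1/858, sgn +1
I_A²/I_B² = (9/286)/(1/858) = 27/1

27/1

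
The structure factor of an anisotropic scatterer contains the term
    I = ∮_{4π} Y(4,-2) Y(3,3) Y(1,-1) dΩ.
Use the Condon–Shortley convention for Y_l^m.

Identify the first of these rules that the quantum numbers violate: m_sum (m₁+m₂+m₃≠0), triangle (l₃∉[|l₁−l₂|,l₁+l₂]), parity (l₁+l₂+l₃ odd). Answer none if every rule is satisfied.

none

Σmᵢ = 0  ✓
l₃∈[|l₁−l₂|,l₁+l₂]=[1,7], have l₃=1  ✓
Σlᵢ = 8 ⇒ even  ✓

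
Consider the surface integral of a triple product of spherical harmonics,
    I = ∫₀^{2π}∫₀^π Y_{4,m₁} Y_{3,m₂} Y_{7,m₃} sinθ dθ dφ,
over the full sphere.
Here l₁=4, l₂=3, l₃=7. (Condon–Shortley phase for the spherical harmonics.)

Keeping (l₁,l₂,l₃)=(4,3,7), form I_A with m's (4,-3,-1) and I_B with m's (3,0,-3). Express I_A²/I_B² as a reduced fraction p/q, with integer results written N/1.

1/480

Same 4,3,7: normalisation and zero-m 3j drop out of the ratio.
A: Δ: 0! 8! 6! / 15! → 1/45045; sum: t=0:+1/29030400 = 1/29030400; 3j²(4 3 7; 4 -3 -1) = Δ·Π!·Σ² = 1/45045  (sign +1)
B: Δ: 0! 8! 6! / 15! → 1/45045; sum: t=0:+1/181440 = 1/181440; 3j²(4 3 7; 3 0 -3) = Δ·Π!·Σ² = 32/3003  (sign +1)
I_A²/I_B² = (1/45045)/(32/3003) = 1/480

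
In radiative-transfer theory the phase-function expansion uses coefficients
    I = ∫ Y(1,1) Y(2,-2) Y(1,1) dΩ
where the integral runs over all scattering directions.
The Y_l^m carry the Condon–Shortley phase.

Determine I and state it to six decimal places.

Checks pass: Σm=0; 4 even; l₃=1∈[1,3].
(2·1+1)(2·2+1)(2·1+1) = 45
Δ: 2! 0! 2! / 5! → 1/30
sum: t=1:−1/1 = -1/1
3j²(1 2 1; 0 0 0) = Δ·Π!·Σ² = 2/15  (sign +1)
sum: t=0:+1/4 = 1/4
3j²(1 2 1; 1 -2 1) = Δ·Π!·Σ² = 1/5  (sign +1)
combine: 4πI² = 45·2/15·1/5 = 6/5
take √, sign +1: I = 0.30901936

0.309019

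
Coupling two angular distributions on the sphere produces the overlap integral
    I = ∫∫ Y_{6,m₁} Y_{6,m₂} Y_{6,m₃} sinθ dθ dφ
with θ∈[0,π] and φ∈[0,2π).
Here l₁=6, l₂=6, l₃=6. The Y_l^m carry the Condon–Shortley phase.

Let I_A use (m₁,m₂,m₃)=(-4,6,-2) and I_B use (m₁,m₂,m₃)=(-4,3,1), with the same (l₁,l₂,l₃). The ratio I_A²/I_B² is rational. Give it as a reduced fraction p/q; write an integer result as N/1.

88/25

l's match ⇒ only the (l;m) 3-j factors differ between A and B.
A: triangle coeff Δ(6,6,6) = 1/325909584; Σ_t [6,6]: t=6:+1/24883200 = 1/24883200; (3j)²=70/4199 [(6 6 6; -4 6 -2)], sign=+1
B: triangle coeff Δ(6,6,6) = 1/325909584; Σ_t [4,6]: t=4:+1/4147200 t=5:−1/691200 t=6:+1/1244160 = -1/2488320; (3j)²=875/184756 [(6 6 6; -4 3 1)], sign=+1
I_A²/I_B² = (70/4199)/(875/184756) = 88/25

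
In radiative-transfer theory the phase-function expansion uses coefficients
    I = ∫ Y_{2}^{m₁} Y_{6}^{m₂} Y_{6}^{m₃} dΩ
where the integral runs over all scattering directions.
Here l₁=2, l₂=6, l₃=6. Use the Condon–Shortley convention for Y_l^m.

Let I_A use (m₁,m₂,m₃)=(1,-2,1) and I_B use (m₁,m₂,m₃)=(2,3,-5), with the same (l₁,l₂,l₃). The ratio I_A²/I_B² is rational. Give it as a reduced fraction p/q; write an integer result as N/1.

6/11

l's match ⇒ only the (l;m) 3-j factors differ between A and B.
A: triangle coeff Δ(2,6,6) = 1/90090; Σ_t [0,1]: t=0:+1/34560 t=1:−1/60480 = 1/80640; (3j)²=6/1001 [(2 6 6; 1 -2 1)], sign=-1
B: triangle coeff Δ(2,6,6) = 1/90090; Σ_t [0,0]: t=0:+1/1451520 = 1/1451520; (3j)²=1/91 [(2 6 6; 2 3 -5)], sign=-1
I_A²/I_B² = (6/1001)/(1/91) = 6/11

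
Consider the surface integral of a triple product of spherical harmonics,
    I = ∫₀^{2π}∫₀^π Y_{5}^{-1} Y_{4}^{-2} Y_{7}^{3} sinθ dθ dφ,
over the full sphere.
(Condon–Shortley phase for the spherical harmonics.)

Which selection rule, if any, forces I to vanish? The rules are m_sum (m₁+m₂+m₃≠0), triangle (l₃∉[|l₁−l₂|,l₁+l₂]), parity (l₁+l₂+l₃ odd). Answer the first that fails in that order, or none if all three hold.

none

m₁+m₂+m₃ = -1 − 2 + 3 = 0  ✓
triangle: |5−4|=1 ≤ l₃=7 ≤ 5+4=9  ✓
parity: l₁+l₂+l₃ = 16 is even  ✓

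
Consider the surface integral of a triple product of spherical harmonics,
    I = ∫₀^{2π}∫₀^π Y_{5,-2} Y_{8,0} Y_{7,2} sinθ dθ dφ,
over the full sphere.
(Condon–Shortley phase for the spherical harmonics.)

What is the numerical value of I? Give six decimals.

-0.116608

Checks pass: Σm=0; 20 even; l₃=7∈[3,13].
(2·5+1)(2·8+1)(2·7+1) = 2805
Δ: 6! 4! 10! / 21! → 1/814773960
sum: t=1:−1/87091200 t=2:+1/4976640 t=3:−1/2073600 t=4:+1/4976640 t=5:−1/87091200 = -1/9676800
3j²(5 8 7; 0 0 0) = Δ·Π!·Σ² = 360/46189  (sign +1)
sum: t=3:−1/12441600 t=4:+1/4976640 t=5:−1/14515200 t=6:+1/348364800 = 19/348364800
3j²(5 8 7; -2 0 2) = Δ·Π!·Σ² = 19/2431  (sign -1)
combine: 4πI² = 2805·360/46189·19/2431 = 5400/31603
take √, sign -1: I = -0.11660785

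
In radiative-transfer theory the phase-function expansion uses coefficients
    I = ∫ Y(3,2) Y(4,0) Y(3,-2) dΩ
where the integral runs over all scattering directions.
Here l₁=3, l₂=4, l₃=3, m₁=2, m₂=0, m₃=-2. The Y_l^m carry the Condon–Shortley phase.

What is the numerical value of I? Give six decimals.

m-sum 0 ✓  L=10 even ✓  1≤3≤7 ✓
Π(2lᵢ+1) = 7×9×7 = 441
triangle coeff Δ(3,4,3) = 1/34650
Σ_t [1,3]: t=1:−1/72 t=2:+1/16 t=3:−1/72 = 5/144
(3j)²=2/77 [(3 4 3; 0 0 0)], sign=-1
Σ_t [0,1]: t=0:+1/576 t=1:−1/72 = -7/576
(3j)²=7/198 [(3 4 3; 2 0 -2)], sign=+1
⇒ 4πI² = 49/121
I = (-1)√(49/121/(4π)) = -0.17951487

-0.179515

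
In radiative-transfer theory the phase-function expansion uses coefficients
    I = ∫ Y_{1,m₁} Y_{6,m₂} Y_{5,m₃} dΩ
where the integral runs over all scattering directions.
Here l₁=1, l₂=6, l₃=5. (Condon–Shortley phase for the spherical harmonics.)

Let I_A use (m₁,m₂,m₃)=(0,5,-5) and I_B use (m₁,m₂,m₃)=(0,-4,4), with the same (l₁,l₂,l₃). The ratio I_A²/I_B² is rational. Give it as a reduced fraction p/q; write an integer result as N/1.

11/20

Same 1,6,5: normalisation and zero-m 3j drop out of the ratio.
A: Δ: 2! 0! 10! / 13! → 1/858; sum: t=1:−1/3628800 = -1/3628800; 3j²(1 6 5; 0 5 -5) = Δ·Π!·Σ² = 1/78  (sign -1)
B: Δ: 2! 0! 10! / 13! → 1/858; sum: t=1:−1/362880 = -1/362880; 3j²(1 6 5; 0 -4 4) = Δ·Π!·Σ² = 10/429  (sign +1)
I_A²/I_B² = (1/78)/(10/429) = 11/20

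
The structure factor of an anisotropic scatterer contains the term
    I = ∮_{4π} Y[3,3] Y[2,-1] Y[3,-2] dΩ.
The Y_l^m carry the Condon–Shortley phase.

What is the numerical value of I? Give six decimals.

-0.210261

Checks pass: Σm=0; 8 even; l₃=3∈[1,5].
(2·3+1)(2·2+1)(2·3+1) = 245
Δ: 2! 4! 2! / 9! → 1/3780
sum: t=0:+1/24 t=1:−1/4 t=2:+1/24 = -1/6
3j²(3 2 3; 0 0 0) = Δ·Π!·Σ² = 4/105  (sign +1)
sum: t=0:+1/48 = 1/48
3j²(3 2 3; 3 -1 -2) = Δ·Π!·Σ² = 5/84  (sign -1)
combine: 4πI² = 245·4/105·5/84 = 5/9
take √, sign -1: I = -0.21026104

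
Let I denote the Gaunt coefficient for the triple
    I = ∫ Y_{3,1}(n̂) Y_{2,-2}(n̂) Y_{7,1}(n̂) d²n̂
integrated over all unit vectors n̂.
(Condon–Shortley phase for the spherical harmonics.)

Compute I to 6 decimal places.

|3−2|≤7≤3+2 violated ⇒ I = 0

0.000000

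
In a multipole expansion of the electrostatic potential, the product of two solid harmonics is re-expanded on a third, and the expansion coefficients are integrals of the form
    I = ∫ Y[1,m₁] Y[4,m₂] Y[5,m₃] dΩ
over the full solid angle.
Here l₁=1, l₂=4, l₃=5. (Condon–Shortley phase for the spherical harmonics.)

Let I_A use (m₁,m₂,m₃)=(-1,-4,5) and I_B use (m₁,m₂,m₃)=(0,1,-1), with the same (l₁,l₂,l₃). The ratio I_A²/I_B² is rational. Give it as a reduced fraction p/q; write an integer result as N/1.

Shared (l₁,l₂,l₃)=(1,4,5): N and (l;000)² cancel in I_A²/I_B².
A: Δ = 0!·2!·8!/11! = 1/495; Racah Σ t=0..0: t=0:+1/80640 = 1/80640; ⇒ 3j(1 4 5; -1 -4 5)² = 1/11, sgn +1
B: Δ = 0!·2!·8!/11! = 1/495; Racah Σ t=0..0: t=0:+1/720 = 1/720; ⇒ 3j(1 4 5; 0 1 -1)² = 8/165, sgn +1
I_A²/I_B² = (1/11)/(8/165) = 15/8

15/8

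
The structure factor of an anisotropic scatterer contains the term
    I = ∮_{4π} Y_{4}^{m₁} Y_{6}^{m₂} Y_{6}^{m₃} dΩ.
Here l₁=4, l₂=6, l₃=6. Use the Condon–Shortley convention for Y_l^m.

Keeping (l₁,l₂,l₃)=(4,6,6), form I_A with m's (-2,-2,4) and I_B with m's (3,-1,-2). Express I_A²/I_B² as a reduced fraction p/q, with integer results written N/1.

Shared (l₁,l₂,l₃)=(4,6,6): N and (l;000)² cancel in I_A²/I_B².
A: Δ = 4!·4!·8!/17! = 1/15315300; Racah Σ t=2..4: t=2:+1/138240 t=3:−1/181440 t=4:+1/3870720 = 23/11612160; ⇒ 3j(4 6 6; -2 -2 4)² = 529/204204, sgn +1
B: Δ = 4!·4!·8!/17! = 1/15315300; Racah Σ t=0..1: t=0:+1/103680 t=1:−1/82944 = -1/414720; ⇒ 3j(4 6 6; 3 -1 -2)² = 49/43758, sgn -1
I_A²/I_B² = (529/204204)/(49/43758) = 1587/686

1587/686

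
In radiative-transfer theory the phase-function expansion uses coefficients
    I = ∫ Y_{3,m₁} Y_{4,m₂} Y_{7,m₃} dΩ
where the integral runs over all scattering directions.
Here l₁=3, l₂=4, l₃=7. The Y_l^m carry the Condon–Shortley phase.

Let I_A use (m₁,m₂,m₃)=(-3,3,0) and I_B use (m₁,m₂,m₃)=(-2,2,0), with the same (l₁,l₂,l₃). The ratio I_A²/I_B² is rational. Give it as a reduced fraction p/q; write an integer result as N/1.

1/21

Same 3,4,7: normalisation and zero-m 3j drop out of the ratio.
A: Δ: 0! 6! 8! / 15! → 1/45045; sum: t=0:+1/3628800 = 1/3628800; 3j²(3 4 7; -3 3 0) = Δ·Π!·Σ² = 1/6435  (sign -1)
B: Δ: 0! 6! 8! / 15! → 1/45045; sum: t=0:+1/172800 = 1/172800; 3j²(3 4 7; -2 2 0) = Δ·Π!·Σ² = 7/2145  (sign -1)
I_A²/I_B² = (1/6435)/(7/2145) = 1/21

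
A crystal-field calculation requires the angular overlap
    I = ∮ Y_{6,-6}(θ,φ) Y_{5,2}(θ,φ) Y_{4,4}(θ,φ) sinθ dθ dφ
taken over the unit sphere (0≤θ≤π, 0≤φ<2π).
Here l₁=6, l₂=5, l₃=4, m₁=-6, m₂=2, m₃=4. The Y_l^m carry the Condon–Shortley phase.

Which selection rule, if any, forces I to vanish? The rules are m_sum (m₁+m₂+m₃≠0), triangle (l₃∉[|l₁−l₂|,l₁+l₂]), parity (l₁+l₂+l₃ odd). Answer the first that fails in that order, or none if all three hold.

parity

m₁+m₂+m₃ = -6 + 2 + 4 = 0  ✓
triangle: |6−5|=1 ≤ l₃=4 ≤ 6+5=11  ✓
parity: l₁+l₂+l₃ = 15 is odd  ✗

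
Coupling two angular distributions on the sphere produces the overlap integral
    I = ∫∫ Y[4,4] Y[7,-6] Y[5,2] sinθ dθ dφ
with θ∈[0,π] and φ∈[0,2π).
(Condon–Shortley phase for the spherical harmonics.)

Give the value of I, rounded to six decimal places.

Rules hold: Σm=0, L=16 even, 3≤5≤11.
N = 9·15·11 = 1485
Δ = 6!·2!·8!/17! = 1/6126120
Racah Σ t=2..4: t=2:+1/69120 t=3:−1/20736 t=4:+1/69120 = -1/51840
⇒ 3j(4 7 5; 0 0 0)² = 280/21879, sgn +1
Racah Σ t=0..0: t=0:+1/7257600 = 1/7257600
⇒ 3j(4 7 5; 4 -6 2)² = 2/85, sgn -1
4πI² = N·(3j₀)²·(3jₘ)² = 1680/3757
I = -1·√(0.447165/4π) = -0.18863797

-0.188638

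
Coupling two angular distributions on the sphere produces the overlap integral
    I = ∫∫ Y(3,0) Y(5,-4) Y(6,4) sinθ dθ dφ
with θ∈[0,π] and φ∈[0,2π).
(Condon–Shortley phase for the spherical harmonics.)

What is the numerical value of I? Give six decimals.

m-sum 0 ✓  L=14 even ✓  2≤6≤8 ✓
Π(2lᵢ+1) = 7×11×13 = 1001
triangle coeff Δ(3,5,6) = 1/675675
Σ_t [0,2]: t=0:+1/8640 t=1:−1/2304 t=2:+1/8640 = -7/34560
(3j)²=7/429 [(3 5 6; 0 0 0)], sign=-1
Σ_t [0,1]: t=0:+1/60480 t=1:−1/161280 = 1/96768
(3j)²=15/1001 [(3 5 6; 0 -4 4)], sign=+1
⇒ 4πI² = 35/143
I = (-1)√(35/143/(4π)) = -0.13956004

-0.139560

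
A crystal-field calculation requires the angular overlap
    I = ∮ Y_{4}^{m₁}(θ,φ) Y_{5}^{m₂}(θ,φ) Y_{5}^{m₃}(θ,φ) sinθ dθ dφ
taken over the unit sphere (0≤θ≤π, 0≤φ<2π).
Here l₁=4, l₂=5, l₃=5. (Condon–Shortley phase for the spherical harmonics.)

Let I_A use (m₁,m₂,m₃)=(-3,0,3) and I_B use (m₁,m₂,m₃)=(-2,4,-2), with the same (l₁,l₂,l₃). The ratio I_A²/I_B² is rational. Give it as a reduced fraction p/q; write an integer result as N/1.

Same 4,5,5: normalisation and zero-m 3j drop out of the ratio.
A: Δ: 4! 4! 6! / 15! → 1/3153150; sum: t=3:−1/6912 t=4:+1/17280 = -1/11520; 3j²(4 5 5; -3 0 3) = Δ·Π!·Σ² = 2/143  (sign -1)
B: Δ: 4! 4! 6! / 15! → 1/3153150; sum: t=3:−1/25920 t=4:+1/11520 = 1/20736; 3j²(4 5 5; -2 4 -2) = Δ·Π!·Σ² = 5/429  (sign -1)
I_A²/I_B² = (2/143)/(5/429) = 6/5

6/5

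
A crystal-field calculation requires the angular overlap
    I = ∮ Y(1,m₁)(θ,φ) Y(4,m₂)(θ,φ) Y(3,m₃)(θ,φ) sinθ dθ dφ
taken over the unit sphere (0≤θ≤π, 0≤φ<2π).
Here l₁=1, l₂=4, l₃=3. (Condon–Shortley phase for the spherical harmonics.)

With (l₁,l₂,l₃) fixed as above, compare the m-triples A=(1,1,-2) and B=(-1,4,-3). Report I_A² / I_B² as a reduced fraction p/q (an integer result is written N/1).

3/28

Shared (l₁,l₂,l₃)=(1,4,3): N and (l;000)² cancel in I_A²/I_B².
A: Δ = 2!·0!·6!/9! = 1/252; Racah Σ t=0..0: t=0:+1/240 = 1/240; ⇒ 3j(1 4 3; 1 1 -2)² = 1/84, sgn -1
B: Δ = 2!·0!·6!/9! = 1/252; Racah Σ t=2..2: t=2:+1/1440 = 1/1440; ⇒ 3j(1 4 3; -1 4 -3)² = 1/9, sgn +1
I_A²/I_B² = (1/84)/(1/9) = 3/28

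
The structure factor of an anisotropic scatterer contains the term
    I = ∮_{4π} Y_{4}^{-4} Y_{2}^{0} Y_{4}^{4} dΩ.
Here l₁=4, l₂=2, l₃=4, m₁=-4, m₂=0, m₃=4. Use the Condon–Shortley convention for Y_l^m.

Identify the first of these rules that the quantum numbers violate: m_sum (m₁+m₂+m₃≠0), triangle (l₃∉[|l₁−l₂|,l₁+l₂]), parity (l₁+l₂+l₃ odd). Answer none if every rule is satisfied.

m₁+m₂+m₃ = -4 + 0 + 4 = 0  ✓
triangle: |4−2|=2 ≤ l₃=4 ≤ 4+2=6  ✓
parity: l₁+l₂+l₃ = 10 is even  ✓

none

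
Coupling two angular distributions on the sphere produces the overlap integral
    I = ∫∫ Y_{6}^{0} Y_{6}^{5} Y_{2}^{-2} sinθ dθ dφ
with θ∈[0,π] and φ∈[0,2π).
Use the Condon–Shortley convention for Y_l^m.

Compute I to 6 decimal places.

0.000000

Σmᵢ = 3 ≠ 0, so the φ-integral vanishes; I = 0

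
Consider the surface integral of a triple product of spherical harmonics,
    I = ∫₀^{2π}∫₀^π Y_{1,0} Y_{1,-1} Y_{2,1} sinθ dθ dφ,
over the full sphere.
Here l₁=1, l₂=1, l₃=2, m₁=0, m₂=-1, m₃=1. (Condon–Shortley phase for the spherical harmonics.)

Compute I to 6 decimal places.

m-sum 0 ✓  L=4 even ✓  0≤2≤2 ✓
Π(2lᵢ+1) = 3×3×5 = 45
triangle coeff Δ(1,1,2) = 1/30
Σ_t [0,0]: t=0:+1/1 = 1/1
(3j)²=2/15 [(1 1 2; 0 0 0)], sign=+1
Σ_t [0,0]: t=0:+1/2 = 1/2
(3j)²=1/10 [(1 1 2; 0 -1 1)], sign=-1
⇒ 4πI² = 3/5
I = (-1)√(3/5/(4π)) = -0.21850969

-0.218510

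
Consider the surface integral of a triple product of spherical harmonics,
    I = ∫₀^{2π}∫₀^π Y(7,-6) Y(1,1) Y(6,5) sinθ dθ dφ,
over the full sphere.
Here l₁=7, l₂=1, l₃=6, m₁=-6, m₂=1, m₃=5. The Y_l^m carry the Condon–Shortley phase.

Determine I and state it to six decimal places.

0.309019

Checks pass: Σm=0; 14 even; l₃=6∈[6,8].
(2·7+1)(2·1+1)(2·6+1) = 585
Δ: 2! 12! 0! / 15! → 1/1365
sum: t=1:−1/518400 = -1/518400
3j²(7 1 6; 0 0 0) = Δ·Π!·Σ² = 7/195  (sign -1)
sum: t=2:+1/79833600 = 1/79833600
3j²(7 1 6; -6 1 5) = Δ·Π!·Σ² = 2/35  (sign -1)
combine: 4πI² = 585·7/195·2/35 = 6/5
take √, sign +1: I = 0.30901936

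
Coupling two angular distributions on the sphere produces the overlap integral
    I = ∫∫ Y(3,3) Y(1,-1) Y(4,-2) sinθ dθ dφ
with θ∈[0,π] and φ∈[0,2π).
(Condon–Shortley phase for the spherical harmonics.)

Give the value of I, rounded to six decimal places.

Rules hold: Σm=0, L=8 even, 2≤4≤4.
N = 7·3·9 = 189
Δ = 0!·6!·2!/9! = 1/252
Racah Σ t=0..0: t=0:+1/36 = 1/36
⇒ 3j(3 1 4; 0 0 0)² = 4/63, sgn +1
Racah Σ t=0..0: t=0:+1/1440 = 1/1440
⇒ 3j(3 1 4; 3 -1 -2)² = 1/252, sgn +1
4πI² = N·(3j₀)²·(3jₘ)² = 1/21
I = +1·√(0.047619/4π) = 0.06155813

0.061558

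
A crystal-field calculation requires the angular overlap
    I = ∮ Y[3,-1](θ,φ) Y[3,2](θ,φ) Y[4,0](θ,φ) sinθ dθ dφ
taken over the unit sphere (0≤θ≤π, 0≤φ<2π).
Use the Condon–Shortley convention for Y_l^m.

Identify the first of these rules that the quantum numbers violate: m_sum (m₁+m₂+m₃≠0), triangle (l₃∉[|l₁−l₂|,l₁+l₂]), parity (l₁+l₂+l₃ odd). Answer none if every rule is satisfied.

azimuthal sum: -1 + 2 + 0 = 1  ✗
0 ≤ 4 ≤ 6 (triangle on l)
L = 3 + 3 + 4 = 10 (even)

m_sum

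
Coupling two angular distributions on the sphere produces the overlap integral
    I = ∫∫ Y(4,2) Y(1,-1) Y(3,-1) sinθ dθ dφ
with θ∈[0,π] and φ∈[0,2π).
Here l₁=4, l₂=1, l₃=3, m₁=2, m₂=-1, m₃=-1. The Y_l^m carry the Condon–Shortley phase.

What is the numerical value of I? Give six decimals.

0.238414

m-sum 0 ✓  L=8 even ✓  3≤3≤5 ✓
Π(2lᵢ+1) = 9×3×7 = 189
triangle coeff Δ(4,1,3) = 1/252
Σ_t [1,1]: t=1:−1/36 = -1/36
(3j)²=4/63 [(4 1 3; 0 0 0)], sign=+1
Σ_t [0,0]: t=0:+1/96 = 1/96
(3j)²=5/84 [(4 1 3; 2 -1 -1)], sign=+1
⇒ 4πI² = 5/7
I = (+1)√(5/7/(4π)) = 0.23841361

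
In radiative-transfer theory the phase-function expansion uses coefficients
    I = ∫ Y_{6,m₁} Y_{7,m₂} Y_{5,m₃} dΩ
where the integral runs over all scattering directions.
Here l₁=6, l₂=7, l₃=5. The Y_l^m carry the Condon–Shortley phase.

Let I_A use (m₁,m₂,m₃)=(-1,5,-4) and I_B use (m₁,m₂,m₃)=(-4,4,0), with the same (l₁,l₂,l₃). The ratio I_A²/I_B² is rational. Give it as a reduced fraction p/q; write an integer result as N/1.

l's match ⇒ only the (l;m) 3-j factors differ between A and B.
A: triangle coeff Δ(6,7,5) = 1/174594420; Σ_t [6,7]: t=6:+1/6220800 t=7:−1/14515200 = 1/10886400; (3j)²=128/12597 [(6 7 5; -1 5 -4)], sign=-1
B: triangle coeff Δ(6,7,5) = 1/174594420; Σ_t [6,8]: t=6:+1/4147200 t=7:−1/1451520 t=8:+1/5806080 = -1/3628800; (3j)²=320/29393 [(6 7 5; -4 4 0)], sign=+1
I_A²/I_B² = (128/12597)/(320/29393) = 14/15

14/15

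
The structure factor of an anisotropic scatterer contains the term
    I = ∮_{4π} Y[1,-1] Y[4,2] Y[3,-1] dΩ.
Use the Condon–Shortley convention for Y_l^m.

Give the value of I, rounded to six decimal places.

m-sum 0 ✓  L=8 even ✓  3≤3≤5 ✓
Π(2lᵢ+1) = 3×9×7 = 189
triangle coeff Δ(1,4,3) = 1/252
Σ_t [1,1]: t=1:−1/36 = -1/36
(3j)²=4/63 [(1 4 3; 0 0 0)], sign=+1
Σ_t [2,2]: t=2:+1/96 = 1/96
(3j)²=5/84 [(1 4 3; -1 2 -1)], sign=+1
⇒ 4πI² = 5/7
I = (+1)√(5/7/(4π)) = 0.23841361

0.238414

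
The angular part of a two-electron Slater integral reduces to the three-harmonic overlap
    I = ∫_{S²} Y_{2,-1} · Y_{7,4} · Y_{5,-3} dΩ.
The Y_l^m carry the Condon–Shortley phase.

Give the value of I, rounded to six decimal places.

0.252127

Checks pass: Σm=0; 14 even; l₃=5∈[5,9].
(2·2+1)(2·7+1)(2·5+1) = 825
Δ: 4! 0! 10! / 15! → 1/15015
sum: t=2:+1/57600 = 1/57600
3j²(2 7 5; 0 0 0) = Δ·Π!·Σ² = 21/715  (sign -1)
sum: t=3:−1/483840 = -1/483840
3j²(2 7 5; -1 4 -3) = Δ·Π!·Σ² = 3/91  (sign -1)
combine: 4πI² = 825·21/715·3/91 = 135/169
take √, sign +1: I = 0.25212656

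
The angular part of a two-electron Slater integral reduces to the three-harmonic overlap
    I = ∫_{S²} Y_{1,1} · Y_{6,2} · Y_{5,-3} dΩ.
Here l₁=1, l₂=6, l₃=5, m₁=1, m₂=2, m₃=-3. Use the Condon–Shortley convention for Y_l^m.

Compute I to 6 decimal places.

Checks pass: Σm=0; 12 even; l₃=5∈[5,7].
(2·1+1)(2·6+1)(2·5+1) = 429
Δ: 2! 0! 10! / 13! → 1/858
sum: t=1:−1/14400 = -1/14400
3j²(1 6 5; 0 0 0) = Δ·Π!·Σ² = 6/143  (sign +1)
sum: t=0:+1/161280 = 1/161280
3j²(1 6 5; 1 2 -3) = Δ·Π!·Σ² = 1/143  (sign +1)
combine: 4πI² = 429·6/143·1/143 = 18/143
take √, sign +1: I = 0.10008369

0.100084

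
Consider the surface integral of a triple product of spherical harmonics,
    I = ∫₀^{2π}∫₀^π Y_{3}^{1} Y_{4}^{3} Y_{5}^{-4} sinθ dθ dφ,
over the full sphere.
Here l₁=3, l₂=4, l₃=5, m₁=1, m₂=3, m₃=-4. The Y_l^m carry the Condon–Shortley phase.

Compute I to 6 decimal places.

0.042401

m-sum 0 ✓  L=12 even ✓  1≤5≤7 ✓
Π(2lᵢ+1) = 7×9×11 = 693
triangle coeff Δ(3,4,5) = 1/180180
Σ_t [0,2]: t=0:+1/576 t=1:−1/144 t=2:+1/576 = -1/288
(3j)²=20/1001 [(3 4 5; 0 0 0)], sign=+1
Σ_t [1,2]: t=1:−1/4320 t=2:+1/5760 = -1/17280
(3j)²=7/4290 [(3 4 5; 1 3 -4)], sign=+1
⇒ 4πI² = 42/1859
I = (+1)√(42/1859/(4π)) = 0.04240138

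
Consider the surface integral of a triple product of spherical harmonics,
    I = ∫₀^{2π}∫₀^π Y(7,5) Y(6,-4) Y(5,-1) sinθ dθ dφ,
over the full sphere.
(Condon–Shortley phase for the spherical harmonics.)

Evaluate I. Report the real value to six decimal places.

0.109766

m-sum 0 ✓  L=18 even ✓  1≤5≤13 ✓
Π(2lᵢ+1) = 15×13×11 = 2145
triangle coeff Δ(7,6,5) = 1/174594420
Σ_t [2,6]: t=2:+1/4147200 t=3:−1/207360 t=4:+1/82944 t=5:−1/207360 t=6:+1/4147200 = 1/345600
(3j)²=420/46189 [(7 6 5; 0 0 0)], sign=-1
Σ_t [0,2]: t=0:+1/7741440 t=1:−1/3628800 t=2:+1/24883200 = -37/348364800
(3j)²=1369/176358 [(7 6 5; 5 -4 -1)], sign=-1
⇒ 4πI² = 205350/1356277
I = (+1)√(205350/1356277/(4π)) = 0.10976610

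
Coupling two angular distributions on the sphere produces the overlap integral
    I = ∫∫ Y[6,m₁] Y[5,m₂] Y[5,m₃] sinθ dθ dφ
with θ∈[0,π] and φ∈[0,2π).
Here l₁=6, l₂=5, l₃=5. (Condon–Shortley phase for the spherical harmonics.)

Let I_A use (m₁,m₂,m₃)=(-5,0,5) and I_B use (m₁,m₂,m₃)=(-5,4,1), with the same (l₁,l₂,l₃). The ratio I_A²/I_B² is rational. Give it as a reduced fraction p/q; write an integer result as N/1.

l's match ⇒ only the (l;m) 3-j factors differ between A and B.
A: triangle coeff Δ(6,5,5) = 1/28588560; Σ_t [5,5]: t=5:−1/2073600 = -1/2073600; (3j)²=15/884 [(6 5 5; -5 0 5)], sign=-1
B: triangle coeff Δ(6,5,5) = 1/28588560; Σ_t [5,6]: t=5:−1/2073600 t=6:+1/518400 = 1/691200; (3j)²=81/4420 [(6 5 5; -5 4 1)], sign=+1
I_A²/I_B² = (15/884)/(81/4420) = 25/27

25/27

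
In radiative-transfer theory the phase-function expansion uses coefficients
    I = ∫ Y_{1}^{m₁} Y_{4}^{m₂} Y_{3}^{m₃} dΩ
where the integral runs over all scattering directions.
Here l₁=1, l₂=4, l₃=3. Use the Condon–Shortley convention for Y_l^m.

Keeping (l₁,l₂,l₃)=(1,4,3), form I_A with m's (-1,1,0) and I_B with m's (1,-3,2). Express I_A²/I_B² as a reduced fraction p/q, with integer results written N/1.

l's match ⇒ only the (l;m) 3-j factors differ between A and B.
A: triangle coeff Δ(1,4,3) = 1/252; Σ_t [2,2]: t=2:+1/72 = 1/72; (3j)²=5/126 [(1 4 3; -1 1 0)], sign=-1
B: triangle coeff Δ(1,4,3) = 1/252; Σ_t [0,0]: t=0:+1/240 = 1/240; (3j)²=1/12 [(1 4 3; 1 -3 2)], sign=-1
I_A²/I_B² = (5/126)/(1/12) = 10/21

10/21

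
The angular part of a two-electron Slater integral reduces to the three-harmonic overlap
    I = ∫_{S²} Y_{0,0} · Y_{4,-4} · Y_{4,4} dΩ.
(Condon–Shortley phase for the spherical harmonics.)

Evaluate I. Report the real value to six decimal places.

0.282095

m-sum 0 ✓  L=8 even ✓  4≤4≤4 ✓
Π(2lᵢ+1) = 1×9×9 = 81
triangle coeff Δ(0,4,4) = 1/9
Σ_t [0,0]: t=0:+1/576 = 1/576
(3j)²=1/9 [(0 4 4; 0 0 0)], sign=+1
Σ_t [0,0]: t=0:+1/40320 = 1/40320
(3j)²=1/9 [(0 4 4; 0 -4 4)], sign=+1
⇒ 4πI² = 1/1
I = (+1)√(1/1/(4π)) = 0.28209479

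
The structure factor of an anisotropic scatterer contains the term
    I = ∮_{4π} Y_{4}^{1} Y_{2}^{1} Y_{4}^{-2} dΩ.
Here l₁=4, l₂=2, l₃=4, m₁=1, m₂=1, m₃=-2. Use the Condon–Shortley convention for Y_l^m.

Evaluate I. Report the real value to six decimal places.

0.127700

m-sum 0 ✓  L=10 even ✓  2≤4≤6 ✓
Π(2lᵢ+1) = 9×5×9 = 405
triangle coeff Δ(4,2,4) = 1/13860
Σ_t [0,2]: t=0:+1/192 t=1:−1/36 t=2:+1/192 = -5/288
(3j)²=20/693 [(4 2 4; 0 0 0)], sign=-1
Σ_t [1,2]: t=1:−1/96 t=2:+1/240 = -1/160
(3j)²=27/1540 [(4 2 4; 1 1 -2)], sign=-1
⇒ 4πI² = 1215/5929
I = (+1)√(1215/5929/(4π)) = 0.12770047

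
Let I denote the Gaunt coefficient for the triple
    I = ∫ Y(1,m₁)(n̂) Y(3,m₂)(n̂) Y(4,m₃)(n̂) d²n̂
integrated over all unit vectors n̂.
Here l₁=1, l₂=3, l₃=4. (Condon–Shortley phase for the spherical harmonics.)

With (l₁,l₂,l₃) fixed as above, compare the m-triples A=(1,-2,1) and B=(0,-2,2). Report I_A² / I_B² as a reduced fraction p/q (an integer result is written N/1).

1/4

Shared (l₁,l₂,l₃)=(1,3,4): N and (l;000)² cancel in I_A²/I_B².
A: Δ = 0!·2!·6!/9! = 1/252; Racah Σ t=0..0: t=0:+1/240 = 1/240; ⇒ 3j(1 3 4; 1 -2 1)² = 1/84, sgn -1
B: Δ = 0!·2!·6!/9! = 1/252; Racah Σ t=0..0: t=0:+1/120 = 1/120; ⇒ 3j(1 3 4; 0 -2 2)² = 1/21, sgn +1
I_A²/I_B² = (1/84)/(1/21) = 1/4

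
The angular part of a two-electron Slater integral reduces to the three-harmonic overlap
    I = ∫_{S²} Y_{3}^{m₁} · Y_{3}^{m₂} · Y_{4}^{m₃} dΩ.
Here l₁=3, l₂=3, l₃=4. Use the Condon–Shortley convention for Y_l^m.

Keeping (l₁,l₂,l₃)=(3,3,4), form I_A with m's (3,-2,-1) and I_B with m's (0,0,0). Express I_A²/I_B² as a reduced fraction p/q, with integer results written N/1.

5/6

Shared (l₁,l₂,l₃)=(3,3,4): N and (l;000)² cancel in I_A²/I_B².
A: Δ = 2!·4!·4!/11! = 1/34650; Racah Σ t=0..0: t=0:+1/288 = 1/288; ⇒ 3j(3 3 4; 3 -2 -1)² = 5/231, sgn -1
B: Δ = 2!·4!·4!/11! = 1/34650; Racah Σ t=0..2: t=0:+1/72 t=1:−1/16 t=2:+1/72 = -5/144; ⇒ 3j(3 3 4; 0 0 0)² = 2/77, sgn -1
I_A²/I_B² = (5/231)/(2/77) = 5/6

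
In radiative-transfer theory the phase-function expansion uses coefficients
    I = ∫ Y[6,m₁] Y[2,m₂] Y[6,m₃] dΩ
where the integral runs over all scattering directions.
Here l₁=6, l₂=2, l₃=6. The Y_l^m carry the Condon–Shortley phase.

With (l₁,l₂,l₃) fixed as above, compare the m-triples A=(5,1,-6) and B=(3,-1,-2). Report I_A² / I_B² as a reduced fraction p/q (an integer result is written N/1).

121/75

Same 6,2,6: normalisation and zero-m 3j drop out of the ratio.
A: Δ: 2! 10! 2! / 15! → 1/90090; sum: t=1:−1/7257600 = -1/7257600; 3j²(6 2 6; 5 1 -6) = Δ·Π!·Σ² = 11/455  (sign -1)
B: Δ: 2! 10! 2! / 15! → 1/90090; sum: t=0:+1/60480 t=1:−1/161280 = 1/96768; 3j²(6 2 6; 3 -1 -2) = Δ·Π!·Σ² = 15/1001  (sign +1)
I_A²/I_B² = (11/455)/(15/1001) = 121/75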